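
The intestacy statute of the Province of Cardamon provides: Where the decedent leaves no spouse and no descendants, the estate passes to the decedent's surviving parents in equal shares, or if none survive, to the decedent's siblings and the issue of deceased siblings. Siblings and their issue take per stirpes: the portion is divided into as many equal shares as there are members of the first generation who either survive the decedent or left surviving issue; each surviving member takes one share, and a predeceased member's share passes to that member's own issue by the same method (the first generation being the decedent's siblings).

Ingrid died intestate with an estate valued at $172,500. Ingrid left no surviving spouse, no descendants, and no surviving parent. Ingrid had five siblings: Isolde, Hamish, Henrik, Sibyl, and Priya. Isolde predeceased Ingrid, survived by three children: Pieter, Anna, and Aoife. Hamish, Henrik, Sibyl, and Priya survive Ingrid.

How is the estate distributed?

The entire $172,500 passes to the siblings and their issue.
That amount ($172,500) is divided into 5 shares of $34,500: Hamish, Henrik, Sibyl, and Priya each take $34,500; Isolde's $34,500 share passes to Isolde's issue.
Isolde's share ($34,500) is divided into 3 shares of $11,500: Pieter, Anna, and Aoife each take $11,500.

Pieter: $11,500; Anna: $11,500; Aoife: $11,500; Hamish: $34,500; Henrik: $34,500; Sibyl: $34,500; Priya: $34,500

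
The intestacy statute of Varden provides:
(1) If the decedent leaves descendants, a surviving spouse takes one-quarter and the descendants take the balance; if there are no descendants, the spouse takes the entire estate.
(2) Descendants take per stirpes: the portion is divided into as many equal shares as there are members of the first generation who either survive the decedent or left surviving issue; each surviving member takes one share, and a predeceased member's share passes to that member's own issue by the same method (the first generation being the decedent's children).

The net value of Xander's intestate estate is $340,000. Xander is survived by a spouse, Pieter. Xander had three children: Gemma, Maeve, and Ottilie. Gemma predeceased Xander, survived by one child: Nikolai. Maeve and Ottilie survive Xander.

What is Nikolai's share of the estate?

Pieter takes one-quarter of $340,000 = $85,000. The remaining $255,000 passes to the descendants.
The descendants' portion ($255,000) is divided into 3 shares of $85,000: Maeve and Ottilie each take $85,000; Gemma's $85,000 share passes to Gemma's issue.
Gemma's share ($85,000) passes entirely to Nikolai.

Nikolai receives $85,000.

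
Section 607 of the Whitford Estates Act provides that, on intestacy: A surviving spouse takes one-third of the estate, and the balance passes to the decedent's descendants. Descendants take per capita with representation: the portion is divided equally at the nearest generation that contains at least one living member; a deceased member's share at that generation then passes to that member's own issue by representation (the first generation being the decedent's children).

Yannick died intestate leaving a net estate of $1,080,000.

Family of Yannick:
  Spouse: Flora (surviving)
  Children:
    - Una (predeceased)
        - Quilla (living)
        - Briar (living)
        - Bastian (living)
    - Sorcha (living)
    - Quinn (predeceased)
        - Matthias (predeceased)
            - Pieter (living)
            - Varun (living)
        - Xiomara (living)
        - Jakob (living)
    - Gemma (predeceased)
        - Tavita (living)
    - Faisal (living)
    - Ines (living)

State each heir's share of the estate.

Flora: $360,000; Quilla: $40,000; Briar: $40,000; Bastian: $40,000; Sorcha: $120,000; Pieter: $20,000; Varun: $20,000; Xiomara: $40,000; Jakob: $40,000; Tavita: $120,000; Faisal: $120,000; Ines: $120,000

Flora takes one-third of $1,080,000 = $360,000. The remaining $720,000 passes to the descendants.
The descendants' portion ($720,000) is divided into 6 shares of $120,000: Sorcha, Faisal, and Ines each take $120,000; Una's $120,000 share passes to Una's issue; Quinn's $120,000 share passes to Quinn's issue; Gemma's $120,000 share passes to Gemma's issue.
Una's share ($120,000) is divided into 3 shares of $40,000: Quilla, Briar, and Bastian each take $40,000.
Quinn's share ($120,000) is divided into 3 shares of $40,000: Xiomara and Jakob each take $40,000; Matthias's $40,000 share passes to Matthias's issue.
Matthias's share ($40,000) is divided into 2 shares of $20,000: Pieter and Varun each take $20,000.
Gemma's share ($120,000) passes entirely to Tavita.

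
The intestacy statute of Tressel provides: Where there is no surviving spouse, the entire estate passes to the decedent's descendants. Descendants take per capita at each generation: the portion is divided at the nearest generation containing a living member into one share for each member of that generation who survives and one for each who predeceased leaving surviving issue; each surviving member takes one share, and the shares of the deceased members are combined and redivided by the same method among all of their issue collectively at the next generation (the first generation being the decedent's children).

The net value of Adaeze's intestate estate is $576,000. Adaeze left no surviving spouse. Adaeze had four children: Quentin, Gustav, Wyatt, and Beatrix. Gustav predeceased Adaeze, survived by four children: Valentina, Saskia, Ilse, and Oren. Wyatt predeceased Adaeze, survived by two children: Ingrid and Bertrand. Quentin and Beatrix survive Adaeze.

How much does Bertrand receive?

The entire $576,000 passes to the descendants.
That amount ($576,000) is divided at the children's generation into 4 shares of $144,000. Quentin and Beatrix each take $144,000. The 2 shares of the deceased (Gustav and Wyatt) are combined into a pool of $288,000.
That pool ($288,000) is divided at the grandchildren's generation equally among Valentina, Saskia, Ilse, Oren, Ingrid, and Bertrand: $48,000 each.

Bertrand receives $48,000.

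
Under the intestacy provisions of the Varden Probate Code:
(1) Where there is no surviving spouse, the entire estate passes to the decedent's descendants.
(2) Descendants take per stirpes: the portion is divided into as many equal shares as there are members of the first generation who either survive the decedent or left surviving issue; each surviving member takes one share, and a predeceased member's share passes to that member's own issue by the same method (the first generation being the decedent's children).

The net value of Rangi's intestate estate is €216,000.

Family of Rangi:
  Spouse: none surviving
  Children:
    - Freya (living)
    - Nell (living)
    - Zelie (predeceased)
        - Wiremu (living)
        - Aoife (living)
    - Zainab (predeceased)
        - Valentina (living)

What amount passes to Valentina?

Valentina receives €54,000.

The entire €216,000 passes to the descendants.
That amount (€216,000) is divided into 4 shares of €54,000: Freya and Nell each take €54,000; Zelie's €54,000 share passes to Zelie's issue; Zainab's €54,000 share passes to Zainab's issue.
Zelie's share (€54,000) is divided into 2 shares of €27,000: Wiremu and Aoife each take €27,000.
Zainab's share (€54,000) passes entirely to Valentina.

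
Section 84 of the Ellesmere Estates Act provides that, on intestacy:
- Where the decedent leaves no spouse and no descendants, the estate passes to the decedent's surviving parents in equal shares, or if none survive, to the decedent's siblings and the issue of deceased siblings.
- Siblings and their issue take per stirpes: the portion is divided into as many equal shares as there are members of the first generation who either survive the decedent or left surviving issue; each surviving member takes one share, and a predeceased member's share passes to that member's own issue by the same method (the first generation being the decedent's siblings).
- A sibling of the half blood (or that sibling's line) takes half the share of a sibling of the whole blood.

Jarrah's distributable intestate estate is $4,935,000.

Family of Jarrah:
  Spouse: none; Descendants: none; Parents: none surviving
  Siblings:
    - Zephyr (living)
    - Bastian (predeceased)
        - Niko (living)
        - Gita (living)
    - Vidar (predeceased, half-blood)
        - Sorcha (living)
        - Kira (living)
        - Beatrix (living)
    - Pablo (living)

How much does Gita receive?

The entire $4,935,000 passes to the siblings and their issue.
Counting each half-blood sibling's line as half a unit, there are 7/2 units in $4,935,000, so one unit is $1,410,000. Whole-blood lines (Zephyr, Bastian, and Pablo) take $1,410,000 each; half-blood lines (Vidar) take $705,000 each.
Bastian's share ($1,410,000) is divided into 2 shares of $705,000: Niko and Gita each take $705,000.
Vidar's share ($705,000) is divided into 3 shares of $235,000: Sorcha, Kira, and Beatrix each take $235,000.

Gita receives $705,000.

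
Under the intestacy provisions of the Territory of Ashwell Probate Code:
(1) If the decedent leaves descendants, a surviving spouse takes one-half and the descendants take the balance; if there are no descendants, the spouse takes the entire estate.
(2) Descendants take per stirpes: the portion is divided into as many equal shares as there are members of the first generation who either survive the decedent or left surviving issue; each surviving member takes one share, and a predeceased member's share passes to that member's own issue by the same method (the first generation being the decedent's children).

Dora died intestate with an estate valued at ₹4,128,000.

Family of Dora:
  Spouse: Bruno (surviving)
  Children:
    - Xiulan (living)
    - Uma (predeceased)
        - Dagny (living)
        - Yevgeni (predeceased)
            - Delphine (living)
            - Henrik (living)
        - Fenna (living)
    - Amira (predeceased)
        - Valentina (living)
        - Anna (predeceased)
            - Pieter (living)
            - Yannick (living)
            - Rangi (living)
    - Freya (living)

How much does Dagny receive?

Bruno takes one-half of ₹4,128,000 = ₹2,064,000. The remaining ₹2,064,000 passes to the descendants.
The descendants' portion (₹2,064,000) is divided into 4 shares of ₹516,000: Xiulan and Freya each take ₹516,000; Uma's ₹516,000 share passes to Uma's issue; Amira's ₹516,000 share passes to Amira's issue.
Uma's share (₹516,000) is divided into 3 shares of ₹172,000: Dagny and Fenna each take ₹172,000; Yevgeni's ₹172,000 share passes to Yevgeni's issue.
Yevgeni's share (₹172,000) is divided into 2 shares of ₹86,000: Delphine and Henrik each take ₹86,000.
Amira's share (₹516,000) is divided into 2 shares of ₹258,000: Valentina takes ₹258,000; Anna's ₹258,000 share passes to Anna's issue.
Anna's share (₹258,000) is divided into 3 shares of ₹86,000: Pieter, Yannick, and Rangi each take ₹86,000.

Dagny receives ₹172,000.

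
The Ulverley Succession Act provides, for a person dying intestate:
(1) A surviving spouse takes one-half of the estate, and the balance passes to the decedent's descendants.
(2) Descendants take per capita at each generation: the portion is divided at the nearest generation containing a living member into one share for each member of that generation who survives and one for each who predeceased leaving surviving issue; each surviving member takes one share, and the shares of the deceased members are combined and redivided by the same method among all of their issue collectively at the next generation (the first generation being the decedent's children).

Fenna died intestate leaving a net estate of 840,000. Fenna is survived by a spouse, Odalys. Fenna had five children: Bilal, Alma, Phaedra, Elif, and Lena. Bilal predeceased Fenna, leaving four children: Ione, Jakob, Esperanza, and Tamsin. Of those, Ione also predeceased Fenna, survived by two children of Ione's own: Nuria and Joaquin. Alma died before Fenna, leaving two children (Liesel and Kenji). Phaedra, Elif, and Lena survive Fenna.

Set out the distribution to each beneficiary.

Odalys takes one-half of 840,000 = 420,000. The remaining 420,000 passes to the descendants.
The descendants' portion (420,000) is divided at the children's generation into 5 shares of 84,000. Phaedra, Elif, and Lena each take 84,000. The 2 shares of the deceased (Bilal and Alma) are combined into a pool of 168,000.
That pool (168,000) is divided at the grandchildren's generation into 6 shares of 28,000. Jakob, Esperanza, Tamsin, Liesel, and Kenji each take 28,000. The remaining share for the deceased Ione (28,000) is carried to the next generation.
That pool (28,000) is divided at the great-grandchildren's generation equally among Nuria and Joaquin: 14,000 each.

Odalys: 420,000; Nuria: 14,000; Joaquin: 14,000; Jakob: 28,000; Esperanza: 28,000; Tamsin: 28,000; Liesel: 28,000; Kenji: 28,000; Phaedra: 84,000; Elif: 84,000; Lena: 84,000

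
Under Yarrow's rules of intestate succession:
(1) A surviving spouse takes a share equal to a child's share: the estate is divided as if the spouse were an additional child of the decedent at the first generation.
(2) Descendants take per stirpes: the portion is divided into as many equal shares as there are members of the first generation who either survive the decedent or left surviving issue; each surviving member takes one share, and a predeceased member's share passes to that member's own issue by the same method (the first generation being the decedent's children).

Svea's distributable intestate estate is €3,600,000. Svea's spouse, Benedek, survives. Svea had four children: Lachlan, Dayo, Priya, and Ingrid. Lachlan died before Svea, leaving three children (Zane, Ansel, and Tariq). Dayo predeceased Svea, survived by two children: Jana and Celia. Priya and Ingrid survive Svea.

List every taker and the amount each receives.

The spouse counts as an additional share at the children's level, so there are 5 primary shares of €720,000. Benedek takes one such share (€720,000).
The children's combined portion (€2,880,000) is divided into 4 shares of €720,000: Priya and Ingrid each take €720,000; Lachlan's €720,000 share passes to Lachlan's issue; Dayo's €720,000 share passes to Dayo's issue.
Lachlan's share (€720,000) is divided into 3 shares of €240,000: Zane, Ansel, and Tariq each take €240,000.
Dayo's share (€720,000) is divided into 2 shares of €360,000: Jana and Celia each take €360,000.

Benedek: €720,000; Zane: €240,000; Ansel: €240,000; Tariq: €240,000; Jana: €360,000; Celia: €360,000; Priya: €720,000; Ingrid: €720,000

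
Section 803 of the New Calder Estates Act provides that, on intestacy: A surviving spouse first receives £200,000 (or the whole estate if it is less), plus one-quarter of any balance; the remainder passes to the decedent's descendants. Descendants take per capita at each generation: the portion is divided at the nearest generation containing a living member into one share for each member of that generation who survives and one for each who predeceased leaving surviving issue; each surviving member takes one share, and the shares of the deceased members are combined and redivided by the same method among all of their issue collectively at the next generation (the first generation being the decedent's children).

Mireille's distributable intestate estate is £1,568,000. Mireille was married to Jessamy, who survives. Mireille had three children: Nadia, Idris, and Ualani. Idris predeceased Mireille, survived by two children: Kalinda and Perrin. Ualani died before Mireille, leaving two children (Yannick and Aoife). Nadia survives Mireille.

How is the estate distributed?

Jessamy first takes £200,000, leaving a balance of £1,368,000. Jessamy then takes one-quarter of the balance (£342,000), for a total of £542,000. The remaining £1,026,000 passes to the descendants.
The descendants' portion (£1,026,000) is divided at the children's generation into 3 shares of £342,000. Nadia takes £342,000. The 2 shares of the deceased (Idris and Ualani) are combined into a pool of £684,000.
That pool (£684,000) is divided at the grandchildren's generation equally among Kalinda, Perrin, Yannick, and Aoife: £171,000 each.

Jessamy: £542,000; Nadia: £342,000; Kalinda: £171,000; Perrin: £171,000; Yannick: £171,000; Aoife: £171,000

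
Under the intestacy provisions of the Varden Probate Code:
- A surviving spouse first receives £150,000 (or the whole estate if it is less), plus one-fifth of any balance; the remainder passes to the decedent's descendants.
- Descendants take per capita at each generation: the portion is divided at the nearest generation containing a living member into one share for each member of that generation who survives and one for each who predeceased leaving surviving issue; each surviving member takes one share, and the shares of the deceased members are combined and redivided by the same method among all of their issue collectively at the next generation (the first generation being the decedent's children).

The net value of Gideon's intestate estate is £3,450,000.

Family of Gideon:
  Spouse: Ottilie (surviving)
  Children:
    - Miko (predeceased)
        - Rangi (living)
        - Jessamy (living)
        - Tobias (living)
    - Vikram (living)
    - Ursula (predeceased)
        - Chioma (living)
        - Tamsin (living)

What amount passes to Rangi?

Rangi receives £352,000.

Ottilie first takes £150,000, leaving a balance of £3,300,000. Ottilie then takes one-fifth of the balance (£660,000), for a total of £810,000. The remaining £2,640,000 passes to the descendants.
The descendants' portion (£2,640,000) is divided at the children's generation into 3 shares of £880,000. Vikram takes £880,000. The 2 shares of the deceased (Miko and Ursula) are combined into a pool of £1,760,000.
That pool (£1,760,000) is divided at the grandchildren's generation equally among Rangi, Jessamy, Tobias, Chioma, and Tamsin: £352,000 each.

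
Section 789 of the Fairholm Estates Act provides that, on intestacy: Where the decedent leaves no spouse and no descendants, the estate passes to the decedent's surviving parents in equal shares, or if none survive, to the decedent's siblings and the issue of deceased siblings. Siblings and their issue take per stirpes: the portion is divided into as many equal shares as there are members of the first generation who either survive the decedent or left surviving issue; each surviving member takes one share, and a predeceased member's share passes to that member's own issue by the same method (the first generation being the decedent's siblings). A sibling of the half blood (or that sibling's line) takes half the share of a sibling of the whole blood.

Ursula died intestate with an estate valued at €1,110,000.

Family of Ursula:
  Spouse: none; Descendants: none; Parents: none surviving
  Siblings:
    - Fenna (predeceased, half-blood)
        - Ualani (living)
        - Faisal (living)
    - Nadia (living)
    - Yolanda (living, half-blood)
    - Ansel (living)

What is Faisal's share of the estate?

Faisal receives €92,500.

The entire €1,110,000 passes to the siblings and their issue.
Counting each half-blood sibling's line as half a unit, there are 3 units in €1,110,000, so one unit is €370,000. Whole-blood lines (Nadia and Ansel) take €370,000 each; half-blood lines (Fenna and Yolanda) take €185,000 each.
Fenna's share (€185,000) is divided into 2 shares of €92,500: Ualani and Faisal each take €92,500.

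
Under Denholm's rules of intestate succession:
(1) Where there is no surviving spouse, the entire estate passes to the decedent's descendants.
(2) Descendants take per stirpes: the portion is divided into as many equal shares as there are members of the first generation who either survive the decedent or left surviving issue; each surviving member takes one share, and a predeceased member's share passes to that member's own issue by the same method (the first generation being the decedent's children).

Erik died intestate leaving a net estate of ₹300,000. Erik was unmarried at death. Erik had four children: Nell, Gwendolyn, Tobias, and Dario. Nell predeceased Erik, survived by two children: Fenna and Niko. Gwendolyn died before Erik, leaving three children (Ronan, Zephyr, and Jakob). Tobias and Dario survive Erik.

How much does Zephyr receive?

Zephyr receives ₹25,000.

The entire ₹300,000 passes to the descendants.
That amount (₹300,000) is divided into 4 shares of ₹75,000: Tobias and Dario each take ₹75,000; Nell's ₹75,000 share passes to Nell's issue; Gwendolyn's ₹75,000 share passes to Gwendolyn's issue.
Nell's share (₹75,000) is divided into 2 shares of ₹37,500: Fenna and Niko each take ₹37,500.
Gwendolyn's share (₹75,000) is divided into 3 shares of ₹25,000: Ronan, Zephyr, and Jakob each take ₹25,000.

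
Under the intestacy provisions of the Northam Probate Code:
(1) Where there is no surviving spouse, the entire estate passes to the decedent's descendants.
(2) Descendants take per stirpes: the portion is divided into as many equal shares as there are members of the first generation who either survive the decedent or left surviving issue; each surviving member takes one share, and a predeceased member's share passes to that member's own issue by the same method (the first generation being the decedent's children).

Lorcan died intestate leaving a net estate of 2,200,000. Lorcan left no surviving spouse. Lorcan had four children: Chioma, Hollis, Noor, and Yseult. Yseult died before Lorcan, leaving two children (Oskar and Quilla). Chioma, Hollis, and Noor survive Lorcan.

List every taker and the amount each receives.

Chioma: 550,000; Hollis: 550,000; Noor: 550,000; Oskar: 275,000; Quilla: 275,000

The entire 2,200,000 passes to the descendants.
That amount (2,200,000) is divided into 4 shares of 550,000: Chioma, Hollis, and Noor each take 550,000; Yseult's 550,000 share passes to Yseult's issue.
Yseult's share (550,000) is divided into 2 shares of 275,000: Oskar and Quilla each take 275,000.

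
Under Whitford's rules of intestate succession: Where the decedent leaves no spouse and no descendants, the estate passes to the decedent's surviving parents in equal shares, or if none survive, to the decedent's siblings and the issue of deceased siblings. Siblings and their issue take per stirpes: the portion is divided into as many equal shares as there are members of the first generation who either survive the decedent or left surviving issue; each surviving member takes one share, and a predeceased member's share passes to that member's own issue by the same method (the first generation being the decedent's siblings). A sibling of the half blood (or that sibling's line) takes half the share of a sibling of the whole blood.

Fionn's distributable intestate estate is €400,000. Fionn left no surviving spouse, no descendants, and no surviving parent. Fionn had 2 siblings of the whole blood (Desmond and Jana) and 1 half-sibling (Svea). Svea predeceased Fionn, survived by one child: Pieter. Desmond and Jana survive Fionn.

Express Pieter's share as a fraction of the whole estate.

The entire €400,000 passes to the siblings and their issue.
Counting each half-blood sibling's line as half a unit, there are 5/2 units in €400,000, so one unit is €160,000. Whole-blood lines (Desmond and Jana) take €160,000 each; half-blood lines (Svea) take €80,000 each.
Svea's share (€80,000) passes entirely to Pieter.

Pieter receives 1/5 of the estate.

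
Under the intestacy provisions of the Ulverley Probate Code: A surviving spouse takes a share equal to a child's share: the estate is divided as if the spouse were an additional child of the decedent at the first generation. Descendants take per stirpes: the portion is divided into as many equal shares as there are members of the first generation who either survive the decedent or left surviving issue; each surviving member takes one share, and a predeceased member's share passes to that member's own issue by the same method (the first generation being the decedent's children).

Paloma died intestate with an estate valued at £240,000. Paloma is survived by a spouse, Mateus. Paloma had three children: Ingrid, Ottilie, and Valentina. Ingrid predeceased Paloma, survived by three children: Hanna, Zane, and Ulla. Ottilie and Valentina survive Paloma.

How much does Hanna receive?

The spouse counts as an additional share at the children's level, so there are 4 primary shares of £60,000. Mateus takes one such share (£60,000).
The children's combined portion (£180,000) is divided into 3 shares of £60,000: Ottilie and Valentina each take £60,000; Ingrid's £60,000 share passes to Ingrid's issue.
Ingrid's share (£60,000) is divided into 3 shares of £20,000: Hanna, Zane, and Ulla each take £20,000.

Hanna receives £20,000.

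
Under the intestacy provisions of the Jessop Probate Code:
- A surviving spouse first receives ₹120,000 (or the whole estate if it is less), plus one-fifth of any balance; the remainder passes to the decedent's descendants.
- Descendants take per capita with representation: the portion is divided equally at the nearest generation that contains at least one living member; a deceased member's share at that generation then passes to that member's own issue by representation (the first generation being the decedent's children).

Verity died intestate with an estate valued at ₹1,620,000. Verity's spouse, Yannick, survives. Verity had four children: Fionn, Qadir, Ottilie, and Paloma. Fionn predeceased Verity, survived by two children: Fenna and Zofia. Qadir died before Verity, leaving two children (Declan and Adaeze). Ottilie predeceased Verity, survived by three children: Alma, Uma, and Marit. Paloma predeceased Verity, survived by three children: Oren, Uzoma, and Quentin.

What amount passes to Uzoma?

Yannick first takes ₹120,000, leaving a balance of ₹1,500,000. Yannick then takes one-fifth of the balance (₹300,000), for a total of ₹420,000. The remaining ₹1,200,000 passes to the descendants.
No child survives, so the initial division is made at the grandchildren's generation.
The descendants' portion (₹1,200,000) is divided into 10 shares of ₹120,000: Fenna, Zofia, Declan, Adaeze, Alma, Uma, Marit, Oren, Uzoma, and Quentin each take ₹120,000.

Uzoma receives ₹120,000.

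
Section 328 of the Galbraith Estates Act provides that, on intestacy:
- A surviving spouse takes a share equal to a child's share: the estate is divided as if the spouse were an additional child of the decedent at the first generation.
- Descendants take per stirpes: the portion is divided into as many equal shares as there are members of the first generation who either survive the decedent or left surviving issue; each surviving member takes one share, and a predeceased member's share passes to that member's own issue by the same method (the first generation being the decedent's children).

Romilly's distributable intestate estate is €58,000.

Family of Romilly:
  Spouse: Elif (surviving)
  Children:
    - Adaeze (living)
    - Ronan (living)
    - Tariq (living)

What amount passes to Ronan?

Ronan receives €14,500.

The spouse counts as an additional share at the children's level, so there are 4 primary shares of €14,500. Elif takes one such share (€14,500).
The children's combined portion (€43,500) is divided into 3 shares of €14,500: Adaeze, Ronan, and Tariq each take €14,500.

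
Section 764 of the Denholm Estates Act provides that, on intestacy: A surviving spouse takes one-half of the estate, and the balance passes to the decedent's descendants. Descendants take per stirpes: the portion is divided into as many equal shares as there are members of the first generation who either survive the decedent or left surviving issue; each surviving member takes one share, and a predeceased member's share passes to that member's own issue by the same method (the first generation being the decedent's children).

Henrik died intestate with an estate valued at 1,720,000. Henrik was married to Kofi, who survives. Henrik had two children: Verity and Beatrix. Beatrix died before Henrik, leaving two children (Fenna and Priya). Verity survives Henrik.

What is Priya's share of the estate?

Kofi takes one-half of 1,720,000 = 860,000. The remaining 860,000 passes to the descendants.
The descendants' portion (860,000) is divided into 2 shares of 430,000: Verity takes 430,000; Beatrix's 430,000 share passes to Beatrix's issue.
Beatrix's share (430,000) is divided into 2 shares of 215,000: Fenna and Priya each take 215,000.

Priya receives 215,000.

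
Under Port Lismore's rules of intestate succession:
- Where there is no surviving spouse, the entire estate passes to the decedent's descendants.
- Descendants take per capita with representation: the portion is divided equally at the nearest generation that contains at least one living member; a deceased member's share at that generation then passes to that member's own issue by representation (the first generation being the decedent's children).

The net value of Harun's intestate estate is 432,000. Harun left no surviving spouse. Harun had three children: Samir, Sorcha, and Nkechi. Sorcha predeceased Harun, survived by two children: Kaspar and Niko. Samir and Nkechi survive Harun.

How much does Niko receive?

The entire 432,000 passes to the descendants.
That amount (432,000) is divided into 3 shares of 144,000: Samir and Nkechi each take 144,000; Sorcha's 144,000 share passes to Sorcha's issue.
Sorcha's share (144,000) is divided into 2 shares of 72,000: Kaspar and Niko each take 72,000.

Niko receives 72,000.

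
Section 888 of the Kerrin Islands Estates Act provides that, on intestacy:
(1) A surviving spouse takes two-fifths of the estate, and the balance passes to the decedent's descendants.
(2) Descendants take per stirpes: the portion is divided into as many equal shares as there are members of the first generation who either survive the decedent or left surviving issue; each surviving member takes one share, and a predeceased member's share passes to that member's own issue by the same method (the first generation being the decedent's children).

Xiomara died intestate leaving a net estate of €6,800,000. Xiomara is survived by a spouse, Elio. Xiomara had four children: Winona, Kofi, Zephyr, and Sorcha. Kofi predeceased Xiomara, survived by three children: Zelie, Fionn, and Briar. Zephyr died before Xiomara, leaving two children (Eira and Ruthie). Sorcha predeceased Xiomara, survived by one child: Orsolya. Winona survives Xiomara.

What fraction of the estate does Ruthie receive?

Elio takes two-fifths of €6,800,000 = €2,720,000. The remaining €4,080,000 passes to the descendants.
The descendants' portion (€4,080,000) is divided into 4 shares of €1,020,000: Winona takes €1,020,000; Kofi's €1,020,000 share passes to Kofi's issue; Zephyr's €1,020,000 share passes to Zephyr's issue; Sorcha's €1,020,000 share passes to Sorcha's issue.
Kofi's share (€1,020,000) is divided into 3 shares of €340,000: Zelie, Fionn, and Briar each take €340,000.
Zephyr's share (€1,020,000) is divided into 2 shares of €510,000: Eira and Ruthie each take €510,000.
Sorcha's share (€1,020,000) passes entirely to Orsolya.

Ruthie receives 3/40 of the estate.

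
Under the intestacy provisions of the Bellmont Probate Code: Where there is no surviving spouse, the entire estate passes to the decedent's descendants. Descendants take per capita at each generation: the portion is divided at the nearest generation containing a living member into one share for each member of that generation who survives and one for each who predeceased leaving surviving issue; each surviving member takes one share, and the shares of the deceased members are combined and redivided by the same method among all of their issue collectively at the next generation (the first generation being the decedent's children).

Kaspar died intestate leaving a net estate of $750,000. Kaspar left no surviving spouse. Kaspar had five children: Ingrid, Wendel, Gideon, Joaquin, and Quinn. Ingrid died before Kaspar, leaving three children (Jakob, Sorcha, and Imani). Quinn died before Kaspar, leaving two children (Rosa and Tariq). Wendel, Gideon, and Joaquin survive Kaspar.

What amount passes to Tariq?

Tariq receives $60,000.

The entire $750,000 passes to the descendants.
That amount ($750,000) is divided at the children's generation into 5 shares of $150,000. Wendel, Gideon, and Joaquin each take $150,000. The 2 shares of the deceased (Ingrid and Quinn) are combined into a pool of $300,000.
That pool ($300,000) is divided at the grandchildren's generation equally among Jakob, Sorcha, Imani, Rosa, and Tariq: $60,000 each.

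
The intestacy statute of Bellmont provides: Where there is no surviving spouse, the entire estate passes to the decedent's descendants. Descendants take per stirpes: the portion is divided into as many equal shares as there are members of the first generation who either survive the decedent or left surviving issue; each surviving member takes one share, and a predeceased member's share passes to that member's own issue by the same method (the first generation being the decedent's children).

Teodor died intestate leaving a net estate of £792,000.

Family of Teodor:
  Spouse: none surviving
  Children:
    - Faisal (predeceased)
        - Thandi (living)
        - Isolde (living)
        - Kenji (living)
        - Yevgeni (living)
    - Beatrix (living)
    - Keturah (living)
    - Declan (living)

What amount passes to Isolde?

The entire £792,000 passes to the descendants.
That amount (£792,000) is divided into 4 shares of £198,000: Beatrix, Keturah, and Declan each take £198,000; Faisal's £198,000 share passes to Faisal's issue.
Faisal's share (£198,000) is divided into 4 shares of £49,500: Thandi, Isolde, Kenji, and Yevgeni each take £49,500.

Isolde receives £49,500.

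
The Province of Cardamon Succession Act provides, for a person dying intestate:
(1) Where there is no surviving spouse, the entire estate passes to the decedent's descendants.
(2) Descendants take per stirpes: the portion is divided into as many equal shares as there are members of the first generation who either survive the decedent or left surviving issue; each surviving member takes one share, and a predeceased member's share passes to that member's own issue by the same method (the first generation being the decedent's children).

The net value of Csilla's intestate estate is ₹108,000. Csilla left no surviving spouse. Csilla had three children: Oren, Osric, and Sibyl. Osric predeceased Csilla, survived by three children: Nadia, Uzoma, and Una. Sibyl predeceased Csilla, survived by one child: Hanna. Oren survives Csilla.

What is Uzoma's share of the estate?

The entire ₹108,000 passes to the descendants.
That amount (₹108,000) is divided into 3 shares of ₹36,000: Oren takes ₹36,000; Osric's ₹36,000 share passes to Osric's issue; Sibyl's ₹36,000 share passes to Sibyl's issue.
Osric's share (₹36,000) is divided into 3 shares of ₹12,000: Nadia, Uzoma, and Una each take ₹12,000.
Sibyl's share (₹36,000) passes entirely to Hanna.

Uzoma receives ₹12,000.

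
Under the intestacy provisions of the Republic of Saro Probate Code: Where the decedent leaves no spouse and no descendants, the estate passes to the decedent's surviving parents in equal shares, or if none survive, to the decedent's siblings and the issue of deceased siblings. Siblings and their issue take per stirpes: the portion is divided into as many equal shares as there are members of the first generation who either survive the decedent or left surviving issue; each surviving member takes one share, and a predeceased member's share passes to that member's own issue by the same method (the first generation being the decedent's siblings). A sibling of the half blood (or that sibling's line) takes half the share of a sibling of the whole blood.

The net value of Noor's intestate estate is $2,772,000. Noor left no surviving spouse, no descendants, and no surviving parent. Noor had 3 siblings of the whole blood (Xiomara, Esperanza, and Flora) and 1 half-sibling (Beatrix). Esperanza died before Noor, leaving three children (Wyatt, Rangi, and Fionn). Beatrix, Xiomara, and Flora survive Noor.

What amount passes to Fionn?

The entire $2,772,000 passes to the siblings and their issue.
Counting each half-blood sibling's line as half a unit, there are 7/2 units in $2,772,000, so one unit is $792,000. Whole-blood lines (Xiomara, Esperanza, and Flora) take $792,000 each; half-blood lines (Beatrix) take $396,000 each.
Esperanza's share ($792,000) is divided into 3 shares of $264,000: Wyatt, Rangi, and Fionn each take $264,000.

Fionn receives $264,000.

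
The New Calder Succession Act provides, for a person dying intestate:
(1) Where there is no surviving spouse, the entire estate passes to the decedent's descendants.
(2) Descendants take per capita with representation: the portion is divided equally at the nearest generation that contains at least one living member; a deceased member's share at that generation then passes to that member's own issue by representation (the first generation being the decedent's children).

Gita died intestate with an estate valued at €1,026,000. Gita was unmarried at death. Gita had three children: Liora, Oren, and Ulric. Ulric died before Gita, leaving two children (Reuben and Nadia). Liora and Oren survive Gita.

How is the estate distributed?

Liora: €342,000; Oren: €342,000; Reuben: €171,000; Nadia: €171,000

The entire €1,026,000 passes to the descendants.
That amount (€1,026,000) is divided into 3 shares of €342,000: Liora and Oren each take €342,000; Ulric's €342,000 share passes to Ulric's issue.
Ulric's share (€342,000) is divided into 2 shares of €171,000: Reuben and Nadia each take €171,000.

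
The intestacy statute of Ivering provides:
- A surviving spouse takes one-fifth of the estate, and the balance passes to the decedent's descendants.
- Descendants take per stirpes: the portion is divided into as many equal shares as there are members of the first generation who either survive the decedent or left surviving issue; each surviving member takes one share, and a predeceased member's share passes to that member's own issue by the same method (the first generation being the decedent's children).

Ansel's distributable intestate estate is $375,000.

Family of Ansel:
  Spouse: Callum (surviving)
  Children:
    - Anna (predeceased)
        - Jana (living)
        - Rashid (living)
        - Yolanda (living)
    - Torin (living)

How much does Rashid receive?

Callum takes one-fifth of $375,000 = $75,000. The remaining $300,000 passes to the descendants.
The descendants' portion ($300,000) is divided into 2 shares of $150,000: Torin takes $150,000; Anna's $150,000 share passes to Anna's issue.
Anna's share ($150,000) is divided into 3 shares of $50,000: Jana, Rashid, and Yolanda each take $50,000.

Rashid receives $50,000.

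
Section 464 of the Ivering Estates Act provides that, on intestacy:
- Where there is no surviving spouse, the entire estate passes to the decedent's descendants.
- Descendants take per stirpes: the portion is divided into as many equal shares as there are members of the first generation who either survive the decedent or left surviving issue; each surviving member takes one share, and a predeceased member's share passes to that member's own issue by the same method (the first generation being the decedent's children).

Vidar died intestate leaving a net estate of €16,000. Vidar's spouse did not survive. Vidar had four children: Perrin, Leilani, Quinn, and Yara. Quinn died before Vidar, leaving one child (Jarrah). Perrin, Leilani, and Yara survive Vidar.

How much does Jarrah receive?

Jarrah receives €4,000.

The entire €16,000 passes to the descendants.
That amount (€16,000) is divided into 4 shares of €4,000: Perrin, Leilani, and Yara each take €4,000; Quinn's €4,000 share passes to Quinn's issue.
Quinn's share (€4,000) passes entirely to Jarrah.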